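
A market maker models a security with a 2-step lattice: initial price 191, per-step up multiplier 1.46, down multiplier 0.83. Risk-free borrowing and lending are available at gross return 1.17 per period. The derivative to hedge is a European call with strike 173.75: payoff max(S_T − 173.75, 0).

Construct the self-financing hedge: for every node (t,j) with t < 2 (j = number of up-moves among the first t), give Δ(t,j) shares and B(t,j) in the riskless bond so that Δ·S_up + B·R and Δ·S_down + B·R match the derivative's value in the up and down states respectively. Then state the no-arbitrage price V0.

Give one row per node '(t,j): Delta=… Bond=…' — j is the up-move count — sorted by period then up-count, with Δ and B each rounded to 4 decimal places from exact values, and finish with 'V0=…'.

Under the risk-neutral measure, an up-move has probability p* = (R−d)/(u−d) = 0.5397 and values discount at R = 1.17.
Terminal values V(2,·): V(2,0)=0.0000, V(2,1)=57.7038, V(2,2)=233.3856
Node (1,0) S=158.5300: V=(p*·57.7038+(1−p*)·0.0000)/1.17=26.6169; Δ=(57.7038−0.0000)/(231.4538−131.5799)=0.5778; B=V−Δ·S=-64.9765
Node (1,1) S=278.8600: V=(p*·233.3856+(1−p*)·57.7038)/1.17=130.3557; Δ=(233.3856−57.7038)/(407.1356−231.4538)=1.0000; B=V−Δ·S=-148.5043
Node (0,0) S=191.0000: V=(p*·130.3557+(1−p*)·26.6169)/1.17=70.6008; Δ=(130.3557−26.6169)/(278.8600−158.5300)=0.8621; B=V−Δ·S=-94.0641
The time-0 hedge costs 70.6008, which is the no-arbitrage price.

(0,0): Delta=0.8621 Bond=-94.0641
(1,0): Delta=0.5778 Bond=-64.9765
(1,1): Delta=1.0000 Bond=-148.5043
V0=70.6008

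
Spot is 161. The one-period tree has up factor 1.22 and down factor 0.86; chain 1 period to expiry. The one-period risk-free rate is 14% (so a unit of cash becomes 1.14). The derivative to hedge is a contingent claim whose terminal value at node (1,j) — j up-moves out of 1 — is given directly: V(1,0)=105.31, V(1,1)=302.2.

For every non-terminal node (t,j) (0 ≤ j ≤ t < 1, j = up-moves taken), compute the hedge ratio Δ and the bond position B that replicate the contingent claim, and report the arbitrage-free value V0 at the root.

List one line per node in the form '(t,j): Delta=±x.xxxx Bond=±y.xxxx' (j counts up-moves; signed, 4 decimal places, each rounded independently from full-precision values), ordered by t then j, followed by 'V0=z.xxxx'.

(0,0): Delta=3.3970 Bond=-320.2091
V0=226.7076

The replicating-portfolio and risk-neutral prices coincide; use p* = (1.14−0.86)/(1.22−0.86) = 0.7778 for the latter.
Terminal payoffs: V(1,0)=105.3100, V(1,1)=302.2000
(0,0): S=161.0000. Δ = (V_up−V_dn)/(S_up−S_dn) = (302.2000−105.3100)/(196.4200−138.4600) = 3.3970. V = [p*·302.2000 + (1−p*)·105.3100]/1.14 = 226.7076. B = V − Δ·S = -320.2091.
Each (Δ,B) replicates both successor values, so the strategy is self-financing and V0 is arbitrage-free.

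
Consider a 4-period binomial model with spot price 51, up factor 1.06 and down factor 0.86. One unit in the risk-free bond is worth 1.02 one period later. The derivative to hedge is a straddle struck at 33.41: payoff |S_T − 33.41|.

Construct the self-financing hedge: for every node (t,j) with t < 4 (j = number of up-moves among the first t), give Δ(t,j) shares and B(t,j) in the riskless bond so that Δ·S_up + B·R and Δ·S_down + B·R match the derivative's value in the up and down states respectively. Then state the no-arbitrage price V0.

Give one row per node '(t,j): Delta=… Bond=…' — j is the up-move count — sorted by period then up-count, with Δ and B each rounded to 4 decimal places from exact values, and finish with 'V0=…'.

(0,0): Delta=0.9919 Bond=-30.4338
(1,0): Delta=0.9517 Bond=-29.2805
(1,1): Delta=1.0000 Bond=-31.4830
(2,0): Delta=0.7134 Bond=-20.8798
(2,1): Delta=1.0000 Bond=-32.1126
(2,2): Delta=1.0000 Bond=-32.1126
(3,0): Delta=-0.6994 Bond=24.5327
(3,1): Delta=1.0000 Bond=-32.7549
(3,2): Delta=1.0000 Bond=-32.7549
(3,3): Delta=1.0000 Bond=-32.7549
V0=20.1506

Under the risk-neutral measure, an up-move has probability p* = (R−d)/(u−d) = 0.8000 and values discount at R = 1.02.
At expiry t=4: V(4,0)=5.5126, V(4,1)=0.9752, V(4,2)=8.9717, V(4,3)=18.8280, V(4,4)=30.9763
(3,0): S=32.4389. Δ = (V_up−V_dn)/(S_up−S_dn) = (0.9752−5.5126)/(34.3852−27.8974) = -0.6994. V = [p*·0.9752 + (1−p*)·5.5126]/1.02 = 1.8458. B = V − Δ·S = 24.5327.
(3,1): S=39.9828. Δ = (V_up−V_dn)/(S_up−S_dn) = (8.9717−0.9752)/(42.3817−34.3852) = 1.0000. V = [p*·8.9717 + (1−p*)·0.9752]/1.02 = 7.2279. B = V − Δ·S = -32.7549.
(3,2): S=49.2811. Δ = (V_up−V_dn)/(S_up−S_dn) = (18.8280−8.9717)/(52.2380−42.3817) = 1.0000. V = [p*·18.8280 + (1−p*)·8.9717]/1.02 = 16.5262. B = V − Δ·S = -32.7549.
(3,3): S=60.7418. Δ = (V_up−V_dn)/(S_up−S_dn) = (30.9763−18.8280)/(64.3863−52.2380) = 1.0000. V = [p*·30.9763 + (1−p*)·18.8280]/1.02 = 27.9869. B = V − Δ·S = -32.7549.
(2,0): S=37.7196. Δ = (V_up−V_dn)/(S_up−S_dn) = (7.2279−1.8458)/(39.9828−32.4389) = 0.7134. V = [p*·7.2279 + (1−p*)·1.8458]/1.02 = 6.0308. B = V − Δ·S = -20.8798.
(2,1): S=46.4916. Δ = (V_up−V_dn)/(S_up−S_dn) = (16.5262−7.2279)/(49.2811−39.9828) = 1.0000. V = [p*·16.5262 + (1−p*)·7.2279]/1.02 = 14.3790. B = V − Δ·S = -32.1126.
(2,2): S=57.3036. Δ = (V_up−V_dn)/(S_up−S_dn) = (27.9869−16.5262)/(60.7418−49.2811) = 1.0000. V = [p*·27.9869 + (1−p*)·16.5262]/1.02 = 25.1910. B = V − Δ·S = -32.1126.
(1,0): S=43.8600. Δ = (V_up−V_dn)/(S_up−S_dn) = (14.3790−6.0308)/(46.4916−37.7196) = 0.9517. V = [p*·14.3790 + (1−p*)·6.0308]/1.02 = 12.4601. B = V − Δ·S = -29.2805.
(1,1): S=54.0600. Δ = (V_up−V_dn)/(S_up−S_dn) = (25.1910−14.3790)/(57.3036−46.4916) = 1.0000. V = [p*·25.1910 + (1−p*)·14.3790]/1.02 = 22.5770. B = V − Δ·S = -31.4830.
(0,0): S=51.0000. Δ = (V_up−V_dn)/(S_up−S_dn) = (22.5770−12.4601)/(54.0600−43.8600) = 0.9919. V = [p*·22.5770 + (1−p*)·12.4601]/1.02 = 20.1506. B = V − Δ·S = -30.4338.
The time-0 hedge costs 20.1506, which is the no-arbitrage price.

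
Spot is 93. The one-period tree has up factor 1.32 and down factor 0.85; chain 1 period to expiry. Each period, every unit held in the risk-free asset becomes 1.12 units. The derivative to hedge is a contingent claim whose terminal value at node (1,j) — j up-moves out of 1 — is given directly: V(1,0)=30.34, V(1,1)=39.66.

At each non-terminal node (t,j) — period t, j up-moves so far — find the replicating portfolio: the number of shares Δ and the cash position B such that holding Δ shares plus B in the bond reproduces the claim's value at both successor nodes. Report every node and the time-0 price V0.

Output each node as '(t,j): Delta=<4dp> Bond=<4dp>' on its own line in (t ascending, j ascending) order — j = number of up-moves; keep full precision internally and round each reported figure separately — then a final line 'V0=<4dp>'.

(0,0): Delta=0.2132 Bond=12.0399
V0=31.8697

Risk-neutral probability p* = (R−d)/(u−d) = (1.12−0.85)/(1.32−0.85) = 0.5745.
At expiry t=1: V(1,0)=30.3400, V(1,1)=39.6600
Node (0,0) S=93.0000: V=(p*·39.6600+(1−p*)·30.3400)/1.12=31.8697; Δ=(39.6600−30.3400)/(122.7600−79.0500)=0.2132; B=V−Δ·S=12.0399
Check: Δ(0,0)·S0 + B(0,0) = 31.8697 = V0.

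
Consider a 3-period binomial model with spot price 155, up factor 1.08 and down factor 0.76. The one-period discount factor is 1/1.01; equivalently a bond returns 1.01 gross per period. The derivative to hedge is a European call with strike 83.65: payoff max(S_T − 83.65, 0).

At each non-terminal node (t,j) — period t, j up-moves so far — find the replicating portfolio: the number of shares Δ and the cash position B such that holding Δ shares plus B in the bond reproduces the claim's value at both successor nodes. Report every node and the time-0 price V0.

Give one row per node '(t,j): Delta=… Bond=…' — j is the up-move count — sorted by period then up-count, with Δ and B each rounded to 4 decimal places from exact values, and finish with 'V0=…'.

Risk-neutral probability p* = (R−d)/(u−d) = (1.01−0.76)/(1.08−0.76) = 0.7812.
Terminal payoffs: V(3,0)=0.0000, V(3,1)=13.0402, V(3,2)=53.7519, V(3,3)=111.6054
(2,0): S=89.5280. Δ = (V_up−V_dn)/(S_up−S_dn) = (13.0402−0.0000)/(96.6902−68.0413) = 0.4552. V = [p*·13.0402 + (1−p*)·0.0000]/1.01 = 10.0868. B = V − Δ·S = -30.6639.
(2,1): S=127.2240. Δ = (V_up−V_dn)/(S_up−S_dn) = (53.7519−13.0402)/(137.4019−96.6902) = 1.0000. V = [p*·53.7519 + (1−p*)·13.0402]/1.01 = 44.4022. B = V − Δ·S = -82.8218.
(2,2): S=180.7920. Δ = (V_up−V_dn)/(S_up−S_dn) = (111.6054−53.7519)/(195.2554−137.4019) = 1.0000. V = [p*·111.6054 + (1−p*)·53.7519]/1.01 = 97.9702. B = V − Δ·S = -82.8218.
(1,0): S=117.8000. Δ = (V_up−V_dn)/(S_up−S_dn) = (44.4022−10.0868)/(127.2240−89.5280) = 0.9103. V = [p*·44.4022 + (1−p*)·10.0868]/1.01 = 36.5304. B = V − Δ·S = -70.7052.
(1,1): S=167.4000. Δ = (V_up−V_dn)/(S_up−S_dn) = (97.9702−44.4022)/(180.7920−127.2240) = 1.0000. V = [p*·97.9702 + (1−p*)·44.4022]/1.01 = 85.3982. B = V − Δ·S = -82.0018.
(0,0): S=155.0000. Δ = (V_up−V_dn)/(S_up−S_dn) = (85.3982−36.5304)/(167.4000−117.8000) = 0.9852. V = [p*·85.3982 + (1−p*)·36.5304]/1.01 = 73.9687. B = V − Δ·S = -78.7432.
Self-financing check: at every node Δ·S+B equals the discounted successor values.

(0,0): Delta=0.9852 Bond=-78.7432
(1,0): Delta=0.9103 Bond=-70.7052
(1,1): Delta=1.0000 Bond=-82.0018
(2,0): Delta=0.4552 Bond=-30.6639
(2,1): Delta=1.0000 Bond=-82.8218
(2,2): Delta=1.0000 Bond=-82.8218
V0=73.9687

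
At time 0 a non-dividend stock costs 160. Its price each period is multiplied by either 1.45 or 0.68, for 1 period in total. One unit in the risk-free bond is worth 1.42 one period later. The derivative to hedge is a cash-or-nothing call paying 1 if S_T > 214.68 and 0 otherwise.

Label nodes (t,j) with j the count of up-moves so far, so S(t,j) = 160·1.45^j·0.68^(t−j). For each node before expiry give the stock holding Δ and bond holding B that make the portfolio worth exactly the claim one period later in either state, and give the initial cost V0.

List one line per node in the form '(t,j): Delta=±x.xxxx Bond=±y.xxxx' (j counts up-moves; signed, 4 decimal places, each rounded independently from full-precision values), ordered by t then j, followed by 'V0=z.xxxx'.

Risk-neutral probability p* = (R−d)/(u−d) = (1.42−0.68)/(1.45−0.68) = 0.9610.
Payoff layer (t=1): V(1,0)=0.0000, V(1,1)=1.0000
Node (0,0) S=160.0000: V=(p*·1.0000+(1−p*)·0.0000)/1.42=0.6768; Δ=(1.0000−0.0000)/(232.0000−108.8000)=0.0081; B=V−Δ·S=-0.6219
The time-0 hedge costs 0.6768, which is the no-arbitrage price.

(0,0): Delta=0.0081 Bond=-0.6219
V0=0.6768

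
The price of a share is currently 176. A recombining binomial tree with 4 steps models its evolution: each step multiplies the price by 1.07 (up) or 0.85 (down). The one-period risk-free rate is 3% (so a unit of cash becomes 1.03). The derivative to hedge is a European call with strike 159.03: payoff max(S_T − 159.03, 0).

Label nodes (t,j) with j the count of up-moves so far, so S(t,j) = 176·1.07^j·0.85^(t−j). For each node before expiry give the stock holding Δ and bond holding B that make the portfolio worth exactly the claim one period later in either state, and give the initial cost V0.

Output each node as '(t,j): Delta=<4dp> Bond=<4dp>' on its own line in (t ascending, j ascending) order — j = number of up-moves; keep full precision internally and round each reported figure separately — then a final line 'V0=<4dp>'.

(0,0): Delta=0.8232 Bond=-107.7681
(1,0): Delta=0.4647 Bond=-57.3658
(1,1): Delta=0.8865 Bond=-122.9201
(2,0): Delta=0.0000 Bond=0.0000
(2,1): Delta=0.5467 Bond=-72.2171
(2,2): Delta=0.9465 Bond=-138.6945
(3,0): Delta=0.0000 Bond=0.0000
(3,1): Delta=0.0000 Bond=0.0000
(3,2): Delta=0.6432 Bond=-90.9134
(3,3): Delta=1.0000 Bond=-154.3981
V0=37.1133

Under the risk-neutral measure, an up-move has probability p* = (R−d)/(u−d) = 0.8182 and values discount at R = 1.03.
Payoff layer (t=4): V(4,0)=0.0000, V(4,1)=0.0000, V(4,2)=0.0000, V(4,3)=24.2364, V(4,4)=71.6701
  t=3,j=0: stock 108.0860 → up 115.6520 (V=0.0000), down 91.8731 (V=0.0000). Price 0.0000; hedge Δ=0.0000, bond B=0.0000.
  t=3,j=1: stock 136.0612 → up 145.5855 (V=0.0000), down 115.6520 (V=0.0000). Price 0.0000; hedge Δ=0.0000, bond B=0.0000.
  t=3,j=2: stock 171.2770 → up 183.2664 (V=24.2364), down 145.5855 (V=0.0000). Price 19.2522; hedge Δ=0.6432, bond B=-90.9134.
  t=3,j=3: stock 215.6076 → up 230.7001 (V=71.6701), down 183.2664 (V=24.2364). Price 61.2095; hedge Δ=1.0000, bond B=-154.3981.
  t=2,j=0: stock 127.1600 → up 136.0612 (V=0.0000), down 108.0860 (V=0.0000). Price 0.0000; hedge Δ=0.0000, bond B=0.0000.
  t=2,j=1: stock 160.0720 → up 171.2770 (V=19.2522), down 136.0612 (V=0.0000). Price 15.2930; hedge Δ=0.5467, bond B=-72.2171.
  t=2,j=2: stock 201.5024 → up 215.6076 (V=61.2095), down 171.2770 (V=19.2522). Price 52.0203; hedge Δ=0.9465, bond B=-138.6945.
  t=1,j=0: stock 149.6000 → up 160.0720 (V=15.2930), down 127.1600 (V=0.0000). Price 12.1480; hedge Δ=0.4647, bond B=-57.3658.
  t=1,j=1: stock 188.3200 → up 201.5024 (V=52.0203), down 160.0720 (V=15.2930). Price 44.0220; hedge Δ=0.8865, bond B=-122.9201.
  t=0,j=0: stock 176.0000 → up 188.3200 (V=44.0220), down 149.6000 (V=12.1480). Price 37.1133; hedge Δ=0.8232, bond B=-107.7681.
The time-0 hedge costs 37.1133, which is the no-arbitrage price.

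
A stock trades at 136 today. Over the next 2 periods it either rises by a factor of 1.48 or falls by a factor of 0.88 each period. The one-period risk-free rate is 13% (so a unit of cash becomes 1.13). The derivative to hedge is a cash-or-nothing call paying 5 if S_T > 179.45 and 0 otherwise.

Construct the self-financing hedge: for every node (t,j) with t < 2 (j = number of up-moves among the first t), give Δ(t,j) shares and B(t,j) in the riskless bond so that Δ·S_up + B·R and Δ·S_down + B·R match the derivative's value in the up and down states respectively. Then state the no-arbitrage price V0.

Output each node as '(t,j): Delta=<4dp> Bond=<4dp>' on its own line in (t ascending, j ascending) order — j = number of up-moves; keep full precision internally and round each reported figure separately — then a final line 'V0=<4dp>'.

The replicating-portfolio and risk-neutral prices coincide; use p* = (1.13−0.88)/(1.48−0.88) = 0.4167 for the latter.
Terminal payoffs: V(2,0)=0.0000, V(2,1)=0.0000, V(2,2)=5.0000
  t=1,j=0: stock 119.6800 → up 177.1264 (V=0.0000), down 105.3184 (V=0.0000). Price 0.0000; hedge Δ=0.0000, bond B=0.0000.
  t=1,j=1: stock 201.2800 → up 297.8944 (V=5.0000), down 177.1264 (V=0.0000). Price 1.8437; hedge Δ=0.0414, bond B=-6.4897.
  t=0,j=0: stock 136.0000 → up 201.2800 (V=1.8437), down 119.6800 (V=0.0000). Price 0.6798; hedge Δ=0.0226, bond B=-2.3929.
Self-financing check: at every node Δ·S+B equals the discounted successor values.

(0,0): Delta=0.0226 Bond=-2.3929
(1,0): Delta=0.0000 Bond=0.0000
(1,1): Delta=0.0414 Bond=-6.4897
V0=0.6798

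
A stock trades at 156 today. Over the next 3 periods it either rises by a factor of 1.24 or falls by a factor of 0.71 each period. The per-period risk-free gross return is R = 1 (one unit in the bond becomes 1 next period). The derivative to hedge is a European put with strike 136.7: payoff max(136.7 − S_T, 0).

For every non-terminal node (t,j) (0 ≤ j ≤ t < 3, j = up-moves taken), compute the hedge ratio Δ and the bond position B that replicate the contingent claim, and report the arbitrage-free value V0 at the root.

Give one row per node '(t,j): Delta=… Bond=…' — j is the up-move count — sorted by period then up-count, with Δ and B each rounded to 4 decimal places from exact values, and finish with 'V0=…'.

(0,0): Delta=-0.3382 Bond=73.4643
(1,0): Delta=-0.6868 Bond=112.0678
(1,1): Delta=-0.1731 Bond=41.5166
(2,0): Delta=-1.0000 Bond=136.7000
(2,1): Delta=-0.5383 Bond=91.6825
(2,2): Delta=0.0000 Bond=0.0000
V0=20.6991

The replicating-portfolio and risk-neutral prices coincide; use p* = (1−0.71)/(1.24−0.71) = 0.5472 for the latter.
At expiry t=3: V(3,0)=80.8659, V(3,1)=39.1869, V(3,2)=0.0000, V(3,3)=0.0000
(2,0): S=78.6396. Δ = (V_up−V_dn)/(S_up−S_dn) = (39.1869−80.8659)/(97.5131−55.8341) = -1.0000. V = [p*·39.1869 + (1−p*)·80.8659]/1 = 58.0604. B = V − Δ·S = 136.7000.
(2,1): S=137.3424. Δ = (V_up−V_dn)/(S_up−S_dn) = (0.0000−39.1869)/(170.3046−97.5131) = -0.5383. V = [p*·0.0000 + (1−p*)·39.1869]/1 = 17.7450. B = V − Δ·S = 91.6825.
(2,2): S=239.8656. Δ = (V_up−V_dn)/(S_up−S_dn) = (0.0000−0.0000)/(297.4333−170.3046) = 0.0000. V = [p*·0.0000 + (1−p*)·0.0000]/1 = 0.0000. B = V − Δ·S = 0.0000.
(1,0): S=110.7600. Δ = (V_up−V_dn)/(S_up−S_dn) = (17.7450−58.0604)/(137.3424−78.6396) = -0.6868. V = [p*·17.7450 + (1−p*)·58.0604]/1 = 36.0010. B = V − Δ·S = 112.0678.
(1,1): S=193.4400. Δ = (V_up−V_dn)/(S_up−S_dn) = (0.0000−17.7450)/(239.8656−137.3424) = -0.1731. V = [p*·0.0000 + (1−p*)·17.7450]/1 = 8.0355. B = V − Δ·S = 41.5166.
(0,0): S=156.0000. Δ = (V_up−V_dn)/(S_up−S_dn) = (8.0355−36.0010)/(193.4400−110.7600) = -0.3382. V = [p*·8.0355 + (1−p*)·36.0010]/1 = 20.6991. B = V − Δ·S = 73.4643.
Check: Δ(0,0)·S0 + B(0,0) = 20.6991 = V0.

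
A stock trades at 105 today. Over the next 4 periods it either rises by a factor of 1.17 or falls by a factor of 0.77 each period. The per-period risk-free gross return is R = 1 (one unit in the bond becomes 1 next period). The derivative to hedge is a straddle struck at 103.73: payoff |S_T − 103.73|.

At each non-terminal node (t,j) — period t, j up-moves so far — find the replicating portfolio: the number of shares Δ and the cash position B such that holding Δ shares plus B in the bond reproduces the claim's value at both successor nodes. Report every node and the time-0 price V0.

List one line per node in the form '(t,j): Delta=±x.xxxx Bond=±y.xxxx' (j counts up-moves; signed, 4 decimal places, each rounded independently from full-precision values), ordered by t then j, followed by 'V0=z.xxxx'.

(0,0): Delta=0.1261 Bond=22.4819
(1,0): Delta=-0.4733 Bond=70.9394
(1,1): Delta=0.4176 Bond=-13.3345
(2,0): Delta=-1.0000 Bond=103.7300
(2,1): Delta=-0.2171 Bond=46.7029
(2,2): Delta=0.7263 Bond=-57.7100
(3,0): Delta=-1.0000 Bond=103.7300
(3,1): Delta=-1.0000 Bond=103.7300
(3,2): Delta=0.1638 Bond=4.5524
(3,3): Delta=1.0000 Bond=-103.7300
V0=35.7192

Under the risk-neutral measure, an up-move has probability p* = (R−d)/(u−d) = 0.5750 and values discount at R = 1.
Payoff layer (t=4): V(4,0)=66.8193, V(4,1)=47.6449, V(4,2)=18.5098, V(4,3)=25.7604, V(4,4)=93.0282
Node (3,0) S=47.9360: V=(p*·47.6449+(1−p*)·66.8193)/1=55.7940; Δ=(47.6449−66.8193)/(56.0851−36.9107)=-1.0000; B=V−Δ·S=103.7300
Node (3,1) S=72.8378: V=(p*·18.5098+(1−p*)·47.6449)/1=30.8922; Δ=(18.5098−47.6449)/(85.2202−56.0851)=-1.0000; B=V−Δ·S=103.7300
Node (3,2) S=110.6756: V=(p*·25.7604+(1−p*)·18.5098)/1=22.6789; Δ=(25.7604−18.5098)/(129.4904−85.2202)=0.1638; B=V−Δ·S=4.5524
Node (3,3) S=168.1694: V=(p*·93.0282+(1−p*)·25.7604)/1=64.4394; Δ=(93.0282−25.7604)/(196.7582−129.4904)=1.0000; B=V−Δ·S=-103.7300
Node (2,0) S=62.2545: V=(p*·30.8922+(1−p*)·55.7940)/1=41.4755; Δ=(30.8922−55.7940)/(72.8378−47.9360)=-1.0000; B=V−Δ·S=103.7300
Node (2,1) S=94.5945: V=(p*·22.6789+(1−p*)·30.8922)/1=26.1696; Δ=(22.6789−30.8922)/(110.6756−72.8378)=-0.2171; B=V−Δ·S=46.7029
Node (2,2) S=143.7345: V=(p*·64.4394+(1−p*)·22.6789)/1=46.6912; Δ=(64.4394−22.6789)/(168.1694−110.6756)=0.7263; B=V−Δ·S=-57.7100
Node (1,0) S=80.8500: V=(p*·26.1696+(1−p*)·41.4755)/1=32.6746; Δ=(26.1696−41.4755)/(94.5945−62.2545)=-0.4733; B=V−Δ·S=70.9394
Node (1,1) S=122.8500: V=(p*·46.6912+(1−p*)·26.1696)/1=37.9695; Δ=(46.6912−26.1696)/(143.7345−94.5945)=0.4176; B=V−Δ·S=-13.3345
Node (0,0) S=105.0000: V=(p*·37.9695+(1−p*)·32.6746)/1=35.7192; Δ=(37.9695−32.6746)/(122.8500−80.8500)=0.1261; B=V−Δ·S=22.4819
Each (Δ,B) replicates both successor values, so the strategy is self-financing and V0 is arbitrage-free.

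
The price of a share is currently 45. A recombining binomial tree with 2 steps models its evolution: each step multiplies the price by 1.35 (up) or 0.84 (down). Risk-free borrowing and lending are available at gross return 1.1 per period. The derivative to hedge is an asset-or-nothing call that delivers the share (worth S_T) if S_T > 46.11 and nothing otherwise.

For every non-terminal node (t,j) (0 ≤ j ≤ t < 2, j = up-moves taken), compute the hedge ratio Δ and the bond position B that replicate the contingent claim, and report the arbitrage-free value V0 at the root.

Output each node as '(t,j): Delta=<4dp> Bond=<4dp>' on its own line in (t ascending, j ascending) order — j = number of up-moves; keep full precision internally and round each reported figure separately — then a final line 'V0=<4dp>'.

Under the risk-neutral measure, an up-move has probability p* = (R−d)/(u−d) = 0.5098 and values discount at R = 1.1.
Terminal payoffs: V(2,0)=0.0000, V(2,1)=51.0300, V(2,2)=82.0125
Node (1,0) S=37.8000: V=(p*·51.0300+(1−p*)·0.0000)/1.1=23.6503; Δ=(51.0300−0.0000)/(51.0300−31.7520)=2.6471; B=V−Δ·S=-76.4086
Node (1,1) S=60.7500: V=(p*·82.0125+(1−p*)·51.0300)/1.1=60.7500; Δ=(82.0125−51.0300)/(82.0125−51.0300)=1.0000; B=V−Δ·S=0.0000
Node (0,0) S=45.0000: V=(p*·60.7500+(1−p*)·23.6503)/1.1=38.6944; Δ=(60.7500−23.6503)/(60.7500−37.8000)=1.6165; B=V−Δ·S=-34.0502
Root portfolio cost Δ·45+B reproduces V0=38.6944.

(0,0): Delta=1.6165 Bond=-34.0502
(1,0): Delta=2.6471 Bond=-76.4086
(1,1): Delta=1.0000 Bond=0.0000
V0=38.6944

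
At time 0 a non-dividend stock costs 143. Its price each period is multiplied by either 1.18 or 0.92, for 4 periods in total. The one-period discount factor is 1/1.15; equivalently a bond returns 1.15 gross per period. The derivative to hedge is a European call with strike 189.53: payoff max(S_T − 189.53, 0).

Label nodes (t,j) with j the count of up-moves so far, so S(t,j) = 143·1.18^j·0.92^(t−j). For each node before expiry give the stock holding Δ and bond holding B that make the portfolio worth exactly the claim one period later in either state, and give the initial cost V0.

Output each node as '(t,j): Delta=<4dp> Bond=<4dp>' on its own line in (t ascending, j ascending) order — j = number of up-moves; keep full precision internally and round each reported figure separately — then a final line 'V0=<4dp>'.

Under the risk-neutral measure, an up-move has probability p* = (R−d)/(u−d) = 0.8846 and values discount at R = 1.15.
Payoff layer (t=4): V(4,0)=0.0000, V(4,1)=0.0000, V(4,2)=0.0000, V(4,3)=26.6273, V(4,4)=87.7152
  t=3,j=0: stock 111.3524 → up 131.3958 (V=0.0000), down 102.4442 (V=0.0000). Price 0.0000; hedge Δ=0.0000, bond B=0.0000.
  t=3,j=1: stock 142.8215 → up 168.5294 (V=0.0000), down 131.3958 (V=0.0000). Price 0.0000; hedge Δ=0.0000, bond B=0.0000.
  t=3,j=2: stock 183.1841 → up 216.1573 (V=26.6273), down 168.5294 (V=0.0000). Price 20.4825; hedge Δ=0.5591, bond B=-81.9301.
  t=3,j=3: stock 234.9536 → up 277.2452 (V=87.7152), down 216.1573 (V=26.6273). Price 70.1449; hedge Δ=1.0000, bond B=-164.8087.
  t=2,j=0: stock 121.0352 → up 142.8215 (V=0.0000), down 111.3524 (V=0.0000). Price 0.0000; hedge Δ=0.0000, bond B=0.0000.
  t=2,j=1: stock 155.2408 → up 183.1841 (V=20.4825), down 142.8215 (V=0.0000). Price 15.7558; hedge Δ=0.5075, bond B=-63.0232.
  t=2,j=2: stock 199.1132 → up 234.9536 (V=70.1449), down 183.1841 (V=20.4825). Price 56.0127; hedge Δ=0.9593, bond B=-134.9963.
  t=1,j=0: stock 131.5600 → up 155.2408 (V=15.7558), down 121.0352 (V=0.0000). Price 12.1198; hedge Δ=0.4606, bond B=-48.4794.
  t=1,j=1: stock 168.7400 → up 199.1132 (V=56.0127), down 155.2408 (V=15.7558). Price 44.6675; hedge Δ=0.9176, bond B=-110.1667.
  t=0,j=0: stock 143.0000 → up 168.7400 (V=44.6675), down 131.5600 (V=12.1198). Price 35.5757; hedge Δ=0.8754, bond B=-89.6078.
The time-0 hedge costs 35.5757, which is the no-arbitrage price.

(0,0): Delta=0.8754 Bond=-89.6078
(1,0): Delta=0.4606 Bond=-48.4794
(1,1): Delta=0.9176 Bond=-110.1667
(2,0): Delta=0.0000 Bond=0.0000
(2,1): Delta=0.5075 Bond=-63.0232
(2,2): Delta=0.9593 Bond=-134.9963
(3,0): Delta=0.0000 Bond=0.0000
(3,1): Delta=0.0000 Bond=0.0000
(3,2): Delta=0.5591 Bond=-81.9301
(3,3): Delta=1.0000 Bond=-164.8087
V0=35.5757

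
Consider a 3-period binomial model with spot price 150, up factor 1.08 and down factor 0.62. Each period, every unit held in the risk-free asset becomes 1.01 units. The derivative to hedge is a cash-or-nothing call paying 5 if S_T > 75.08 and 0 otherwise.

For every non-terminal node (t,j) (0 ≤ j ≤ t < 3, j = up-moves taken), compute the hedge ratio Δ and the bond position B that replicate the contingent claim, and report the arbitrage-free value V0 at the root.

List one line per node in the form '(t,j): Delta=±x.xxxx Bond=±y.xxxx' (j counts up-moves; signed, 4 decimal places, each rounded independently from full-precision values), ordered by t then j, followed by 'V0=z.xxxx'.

Risk-neutral probability p* = (R−d)/(u−d) = (1.01−0.62)/(1.08−0.62) = 0.8478.
Terminal values V(3,·): V(3,0)=0.0000, V(3,1)=0.0000, V(3,2)=5.0000, V(3,3)=5.0000
  t=2,j=0: stock 57.6600 → up 62.2728 (V=0.0000), down 35.7492 (V=0.0000). Price 0.0000; hedge Δ=0.0000, bond B=0.0000.
  t=2,j=1: stock 100.4400 → up 108.4752 (V=5.0000), down 62.2728 (V=0.0000). Price 4.1972; hedge Δ=0.1082, bond B=-6.6724.
  t=2,j=2: stock 174.9600 → up 188.9568 (V=5.0000), down 108.4752 (V=5.0000). Price 4.9505; hedge Δ=0.0000, bond B=4.9505.
  t=1,j=0: stock 93.0000 → up 100.4400 (V=4.1972), down 57.6600 (V=0.0000). Price 3.5232; hedge Δ=0.0981, bond B=-5.6010.
  t=1,j=1: stock 162.0000 → up 174.9600 (V=4.9505), down 100.4400 (V=4.1972). Price 4.7880; hedge Δ=0.0101, bond B=3.1503.
  t=0,j=0: stock 150.0000 → up 162.0000 (V=4.7880), down 93.0000 (V=3.5232). Price 4.5500; hedge Δ=0.0183, bond B=1.8006.
Root portfolio cost Δ·150+B reproduces V0=4.5500.

(0,0): Delta=0.0183 Bond=1.8006
(1,0): Delta=0.0981 Bond=-5.6010
(1,1): Delta=0.0101 Bond=3.1503
(2,0): Delta=0.0000 Bond=0.0000
(2,1): Delta=0.1082 Bond=-6.6724
(2,2): Delta=0.0000 Bond=4.9505
V0=4.5500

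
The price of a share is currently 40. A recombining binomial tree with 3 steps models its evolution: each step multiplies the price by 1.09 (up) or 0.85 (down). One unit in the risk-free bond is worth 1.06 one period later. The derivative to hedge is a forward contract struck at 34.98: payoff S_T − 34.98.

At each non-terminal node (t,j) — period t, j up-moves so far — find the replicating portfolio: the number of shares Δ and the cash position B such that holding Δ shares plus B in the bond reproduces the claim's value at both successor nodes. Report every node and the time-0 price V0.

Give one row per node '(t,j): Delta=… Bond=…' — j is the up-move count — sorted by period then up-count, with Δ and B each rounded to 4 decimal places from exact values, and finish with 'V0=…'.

No-arbitrage ⇒ martingale measure with p* = (R−d)/(u−d) = 0.8750.
Payoff layer (t=3): V(3,0)=-10.4150, V(3,1)=-3.4790, V(3,2)=5.4154, V(3,3)=16.8212
(2,0): S=28.9000. Δ = (V_up−V_dn)/(S_up−S_dn) = (-3.4790−-10.4150)/(31.5010−24.5650) = 1.0000. V = [p*·-3.4790 + (1−p*)·-10.4150]/1.06 = -4.1000. B = V − Δ·S = -33.0000.
(2,1): S=37.0600. Δ = (V_up−V_dn)/(S_up−S_dn) = (5.4154−-3.4790)/(40.3954−31.5010) = 1.0000. V = [p*·5.4154 + (1−p*)·-3.4790]/1.06 = 4.0600. B = V − Δ·S = -33.0000.
(2,2): S=47.5240. Δ = (V_up−V_dn)/(S_up−S_dn) = (16.8212−5.4154)/(51.8012−40.3954) = 1.0000. V = [p*·16.8212 + (1−p*)·5.4154]/1.06 = 14.5240. B = V − Δ·S = -33.0000.
(1,0): S=34.0000. Δ = (V_up−V_dn)/(S_up−S_dn) = (4.0600−-4.1000)/(37.0600−28.9000) = 1.0000. V = [p*·4.0600 + (1−p*)·-4.1000]/1.06 = 2.8679. B = V − Δ·S = -31.1321.
(1,1): S=43.6000. Δ = (V_up−V_dn)/(S_up−S_dn) = (14.5240−4.0600)/(47.5240−37.0600) = 1.0000. V = [p*·14.5240 + (1−p*)·4.0600]/1.06 = 12.4679. B = V − Δ·S = -31.1321.
(0,0): S=40.0000. Δ = (V_up−V_dn)/(S_up−S_dn) = (12.4679−2.8679)/(43.6000−34.0000) = 1.0000. V = [p*·12.4679 + (1−p*)·2.8679]/1.06 = 10.6301. B = V − Δ·S = -29.3699.
Root portfolio cost Δ·40+B reproduces V0=10.6301.

(0,0): Delta=1.0000 Bond=-29.3699
(1,0): Delta=1.0000 Bond=-31.1321
(1,1): Delta=1.0000 Bond=-31.1321
(2,0): Delta=1.0000 Bond=-33.0000
(2,1): Delta=1.0000 Bond=-33.0000
(2,2): Delta=1.0000 Bond=-33.0000
V0=10.6301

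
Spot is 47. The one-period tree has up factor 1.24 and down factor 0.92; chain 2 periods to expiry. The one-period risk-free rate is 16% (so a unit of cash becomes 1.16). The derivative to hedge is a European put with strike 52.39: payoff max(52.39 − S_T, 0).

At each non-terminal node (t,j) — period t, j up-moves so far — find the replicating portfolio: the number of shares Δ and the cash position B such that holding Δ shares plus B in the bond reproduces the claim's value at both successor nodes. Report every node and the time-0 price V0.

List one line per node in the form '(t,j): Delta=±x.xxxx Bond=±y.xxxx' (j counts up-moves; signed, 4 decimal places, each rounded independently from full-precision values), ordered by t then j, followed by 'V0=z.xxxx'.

(0,0): Delta=-0.1807 Bond=9.0779
(1,0): Delta=-0.9113 Bond=42.1212
(1,1): Delta=0.0000 Bond=0.0000
V0=0.5857

No-arbitrage ⇒ martingale measure with p* = (R−d)/(u−d) = 0.7500.
Payoff layer (t=2): V(2,0)=12.6092, V(2,1)=0.0000, V(2,2)=0.0000
  t=1,j=0: stock 43.2400 → up 53.6176 (V=0.0000), down 39.7808 (V=12.6092). Price 2.7175; hedge Δ=-0.9113, bond B=42.1213.
  t=1,j=1: stock 58.2800 → up 72.2672 (V=0.0000), down 53.6176 (V=0.0000). Price 0.0000; hedge Δ=0.0000, bond B=0.0000.
  t=0,j=0: stock 47.0000 → up 58.2800 (V=0.0000), down 43.2400 (V=2.7175). Price 0.5857; hedge Δ=-0.1807, bond B=9.0779.
The time-0 hedge costs 0.5857, which is the no-arbitrage price.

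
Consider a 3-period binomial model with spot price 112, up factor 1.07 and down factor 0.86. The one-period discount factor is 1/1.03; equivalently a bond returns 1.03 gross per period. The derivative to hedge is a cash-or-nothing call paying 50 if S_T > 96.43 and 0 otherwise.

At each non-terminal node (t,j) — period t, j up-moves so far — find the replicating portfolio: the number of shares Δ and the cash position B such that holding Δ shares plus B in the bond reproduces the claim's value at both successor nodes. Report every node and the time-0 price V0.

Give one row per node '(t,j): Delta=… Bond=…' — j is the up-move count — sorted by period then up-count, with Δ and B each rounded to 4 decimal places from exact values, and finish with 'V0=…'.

(0,0): Delta=0.6180 Bond=-27.8021
(1,0): Delta=1.9428 Bond=-156.2444
(1,1): Delta=0.3674 Bond=1.3893
(2,0): Delta=0.0000 Bond=0.0000
(2,1): Delta=2.3102 Bond=-198.7980
(2,2): Delta=0.0000 Bond=48.5437
V0=41.4091

No-arbitrage ⇒ martingale measure with p* = (R−d)/(u−d) = 0.8095.
Terminal payoffs: V(3,0)=0.0000, V(3,1)=0.0000, V(3,2)=50.0000, V(3,3)=50.0000
(2,0): S=82.8352. Δ = (V_up−V_dn)/(S_up−S_dn) = (0.0000−0.0000)/(88.6337−71.2383) = 0.0000. V = [p*·0.0000 + (1−p*)·0.0000]/1.03 = 0.0000. B = V − Δ·S = 0.0000.
(2,1): S=103.0624. Δ = (V_up−V_dn)/(S_up−S_dn) = (50.0000−0.0000)/(110.2768−88.6337) = 2.3102. V = [p*·50.0000 + (1−p*)·0.0000]/1.03 = 39.2973. B = V − Δ·S = -198.7980.
(2,2): S=128.2288. Δ = (V_up−V_dn)/(S_up−S_dn) = (50.0000−50.0000)/(137.2048−110.2768) = 0.0000. V = [p*·50.0000 + (1−p*)·50.0000]/1.03 = 48.5437. B = V − Δ·S = 48.5437.
(1,0): S=96.3200. Δ = (V_up−V_dn)/(S_up−S_dn) = (39.2973−0.0000)/(103.0624−82.8352) = 1.9428. V = [p*·39.2973 + (1−p*)·0.0000]/1.03 = 30.8855. B = V − Δ·S = -156.2444.
(1,1): S=119.8400. Δ = (V_up−V_dn)/(S_up−S_dn) = (48.5437−39.2973)/(128.2288−103.0624) = 0.3674. V = [p*·48.5437 + (1−p*)·39.2973]/1.03 = 45.4199. B = V − Δ·S = 1.3893.
(0,0): S=112.0000. Δ = (V_up−V_dn)/(S_up−S_dn) = (45.4199−30.8855)/(119.8400−96.3200) = 0.6180. V = [p*·45.4199 + (1−p*)·30.8855]/1.03 = 41.4091. B = V − Δ·S = -27.8021.
Check: Δ(0,0)·S0 + B(0,0) = 41.4091 = V0.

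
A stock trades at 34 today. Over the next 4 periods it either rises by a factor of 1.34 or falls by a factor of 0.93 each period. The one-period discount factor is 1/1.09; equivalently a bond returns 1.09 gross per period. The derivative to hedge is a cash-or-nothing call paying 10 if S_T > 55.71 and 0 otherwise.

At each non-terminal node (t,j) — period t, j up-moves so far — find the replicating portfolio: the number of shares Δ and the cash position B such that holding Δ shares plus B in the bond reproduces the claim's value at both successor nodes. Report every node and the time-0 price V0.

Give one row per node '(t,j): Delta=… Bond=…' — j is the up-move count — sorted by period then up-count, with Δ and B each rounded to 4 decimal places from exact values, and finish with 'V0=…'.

(0,0): Delta=0.1543 Bond=-4.0555
(1,0): Delta=0.0989 Bond=-2.6674
(1,1): Delta=0.2144 Bond=-7.1597
(2,0): Delta=0.0000 Bond=0.0000
(2,1): Delta=0.2061 Bond=-7.4504
(2,2): Delta=0.2235 Bond=-8.3567
(3,0): Delta=0.0000 Bond=0.0000
(3,1): Delta=0.0000 Bond=0.0000
(3,2): Delta=0.4296 Bond=-20.8100
(3,3): Delta=0.0000 Bond=9.1743
V0=1.1912

Under the risk-neutral measure, an up-move has probability p* = (R−d)/(u−d) = 0.3902 and values discount at R = 1.09.
Terminal payoffs: V(4,0)=0.0000, V(4,1)=0.0000, V(4,2)=0.0000, V(4,3)=10.0000, V(4,4)=10.0000
  t=3,j=0: stock 27.3481 → up 36.6465 (V=0.0000), down 25.4338 (V=0.0000). Price 0.0000; hedge Δ=0.0000, bond B=0.0000.
  t=3,j=1: stock 39.4048 → up 52.8025 (V=0.0000), down 36.6465 (V=0.0000). Price 0.0000; hedge Δ=0.0000, bond B=0.0000.
  t=3,j=2: stock 56.7769 → up 76.0810 (V=10.0000), down 52.8025 (V=0.0000). Price 3.5802; hedge Δ=0.4296, bond B=-20.8100.
  t=3,j=3: stock 81.8075 → up 109.6221 (V=10.0000), down 76.0810 (V=10.0000). Price 9.1743; hedge Δ=0.0000, bond B=9.1743.
  t=2,j=0: stock 29.4066 → up 39.4048 (V=0.0000), down 27.3481 (V=0.0000). Price 0.0000; hedge Δ=0.0000, bond B=0.0000.
  t=2,j=1: stock 42.3708 → up 56.7769 (V=3.5802), down 39.4048 (V=0.0000). Price 1.2818; hedge Δ=0.2061, bond B=-7.4504.
  t=2,j=2: stock 61.0504 → up 81.8075 (V=9.1743), down 56.7769 (V=3.5802). Price 5.2874; hedge Δ=0.2235, bond B=-8.3567.
  t=1,j=0: stock 31.6200 → up 42.3708 (V=1.2818), down 29.4066 (V=0.0000). Price 0.4589; hedge Δ=0.0989, bond B=-2.6674.
  t=1,j=1: stock 45.5600 → up 61.0504 (V=5.2874), down 42.3708 (V=1.2818). Price 2.6101; hedge Δ=0.2144, bond B=-7.1597.
  t=0,j=0: stock 34.0000 → up 45.5600 (V=2.6101), down 31.6200 (V=0.4589). Price 1.1912; hedge Δ=0.1543, bond B=-4.0555.
Self-financing check: at every node Δ·S+B equals the discounted successor values.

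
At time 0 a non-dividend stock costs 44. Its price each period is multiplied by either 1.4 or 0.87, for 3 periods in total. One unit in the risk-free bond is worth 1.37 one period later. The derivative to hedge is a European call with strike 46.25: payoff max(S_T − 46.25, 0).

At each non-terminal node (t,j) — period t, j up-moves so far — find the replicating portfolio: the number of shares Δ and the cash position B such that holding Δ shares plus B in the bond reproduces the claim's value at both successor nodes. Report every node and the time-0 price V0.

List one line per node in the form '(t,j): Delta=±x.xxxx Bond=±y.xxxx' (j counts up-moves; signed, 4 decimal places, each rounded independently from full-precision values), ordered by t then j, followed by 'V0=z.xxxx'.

(0,0): Delta=0.9987 Bond=-17.9298
(1,0): Delta=0.9648 Bond=-23.2654
(1,1): Delta=1.0000 Bond=-24.6417
(2,0): Delta=0.0212 Bond=-0.4494
(2,1): Delta=1.0000 Bond=-33.7591
(2,2): Delta=1.0000 Bond=-33.7591
V0=26.0146

Under the risk-neutral measure, an up-move has probability p* = (R−d)/(u−d) = 0.9434 and values discount at R = 1.37.
Payoff layer (t=3): V(3,0)=0.0000, V(3,1)=0.3750, V(3,2)=28.7788, V(3,3)=74.4860
(2,0): S=33.3036. Δ = (V_up−V_dn)/(S_up−S_dn) = (0.3750−0.0000)/(46.6250−28.9741) = 0.0212. V = [p*·0.3750 + (1−p*)·0.0000]/1.37 = 0.2583. B = V − Δ·S = -0.4494.
(2,1): S=53.5920. Δ = (V_up−V_dn)/(S_up−S_dn) = (28.7788−0.3750)/(75.0288−46.6250) = 1.0000. V = [p*·28.7788 + (1−p*)·0.3750]/1.37 = 19.8329. B = V − Δ·S = -33.7591.
(2,2): S=86.2400. Δ = (V_up−V_dn)/(S_up−S_dn) = (74.4860−28.7788)/(120.7360−75.0288) = 1.0000. V = [p*·74.4860 + (1−p*)·28.7788]/1.37 = 52.4809. B = V − Δ·S = -33.7591.
(1,0): S=38.2800. Δ = (V_up−V_dn)/(S_up−S_dn) = (19.8329−0.2583)/(53.5920−33.3036) = 0.9648. V = [p*·19.8329 + (1−p*)·0.2583]/1.37 = 13.6678. B = V − Δ·S = -23.2654.
(1,1): S=61.6000. Δ = (V_up−V_dn)/(S_up−S_dn) = (52.4809−19.8329)/(86.2400−53.5920) = 1.0000. V = [p*·52.4809 + (1−p*)·19.8329]/1.37 = 36.9583. B = V − Δ·S = -24.6417.
(0,0): S=44.0000. Δ = (V_up−V_dn)/(S_up−S_dn) = (36.9583−13.6678)/(61.6000−38.2800) = 0.9987. V = [p*·36.9583 + (1−p*)·13.6678]/1.37 = 26.0146. B = V − Δ·S = -17.9298.
The time-0 hedge costs 26.0146, which is the no-arbitrage price.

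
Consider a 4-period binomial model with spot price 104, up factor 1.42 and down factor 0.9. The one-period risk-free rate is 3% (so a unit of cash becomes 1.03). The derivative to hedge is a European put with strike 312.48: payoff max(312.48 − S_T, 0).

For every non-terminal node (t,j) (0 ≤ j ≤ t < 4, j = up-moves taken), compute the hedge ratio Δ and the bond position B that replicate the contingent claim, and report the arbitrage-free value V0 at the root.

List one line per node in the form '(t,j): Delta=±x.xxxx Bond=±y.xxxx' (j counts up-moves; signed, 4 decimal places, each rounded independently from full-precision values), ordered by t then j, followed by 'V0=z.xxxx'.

The replicating-portfolio and risk-neutral prices coincide; use p* = (1.03−0.9)/(1.42−0.9) = 0.2500 for the latter.
Payoff layer (t=4): V(4,0)=244.2456, V(4,1)=204.8213, V(4,2)=142.6185, V(4,3)=44.4762, V(4,4)=0.0000
  t=3,j=0: stock 75.8160 → up 107.6587 (V=204.8213), down 68.2344 (V=244.2456). Price 227.5626; hedge Δ=-1.0000, bond B=303.3786.
  t=3,j=1: stock 119.6208 → up 169.8615 (V=142.6185), down 107.6587 (V=204.8213). Price 183.7578; hedge Δ=-1.0000, bond B=303.3786.
  t=3,j=2: stock 188.7350 → up 268.0038 (V=44.4762), down 169.8615 (V=142.6185). Price 114.6436; hedge Δ=-1.0000, bond B=303.3786.
  t=3,j=3: stock 297.7820 → up 422.8504 (V=0.0000), down 268.0038 (V=44.4762). Price 32.3856; hedge Δ=-0.2872, bond B=117.9169.
  t=2,j=0: stock 84.2400 → up 119.6208 (V=183.7578), down 75.8160 (V=227.5626). Price 210.3024; hedge Δ=-1.0000, bond B=294.5424.
  t=2,j=1: stock 132.9120 → up 188.7350 (V=114.6436), down 119.6208 (V=183.7578). Price 161.6304; hedge Δ=-1.0000, bond B=294.5424.
  t=2,j=2: stock 209.7056 → up 297.7820 (V=32.3856), down 188.7350 (V=114.6436). Price 91.3389; hedge Δ=-0.7543, bond B=249.5274.
  t=1,j=0: stock 93.6000 → up 132.9120 (V=161.6304), down 84.2400 (V=210.3024). Price 192.3635; hedge Δ=-1.0000, bond B=285.9635.
  t=1,j=1: stock 147.6800 → up 209.7056 (V=91.3389), down 132.9120 (V=161.6304). Price 139.8617; hedge Δ=-0.9153, bond B=275.0375.
  t=0,j=0: stock 104.0000 → up 147.6800 (V=139.8617), down 93.6000 (V=192.3635). Price 174.0175; hedge Δ=-0.9708, bond B=274.9825.
Self-financing check: at every node Δ·S+B equals the discounted successor values.

(0,0): Delta=-0.9708 Bond=274.9825
(1,0): Delta=-1.0000 Bond=285.9635
(1,1): Delta=-0.9153 Bond=275.0375
(2,0): Delta=-1.0000 Bond=294.5424
(2,1): Delta=-1.0000 Bond=294.5424
(2,2): Delta=-0.7543 Bond=249.5274
(3,0): Delta=-1.0000 Bond=303.3786
(3,1): Delta=-1.0000 Bond=303.3786
(3,2): Delta=-1.0000 Bond=303.3786
(3,3): Delta=-0.2872 Bond=117.9169
V0=174.0175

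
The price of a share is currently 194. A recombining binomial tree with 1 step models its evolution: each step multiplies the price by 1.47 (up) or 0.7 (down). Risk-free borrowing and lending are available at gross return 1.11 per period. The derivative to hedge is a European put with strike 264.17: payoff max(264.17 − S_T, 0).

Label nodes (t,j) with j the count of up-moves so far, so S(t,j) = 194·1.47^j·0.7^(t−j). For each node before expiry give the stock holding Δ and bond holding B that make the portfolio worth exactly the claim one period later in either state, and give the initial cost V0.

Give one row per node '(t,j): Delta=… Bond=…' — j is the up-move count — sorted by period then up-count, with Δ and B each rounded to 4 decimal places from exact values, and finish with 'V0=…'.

(0,0): Delta=-0.8594 Bond=220.7838
V0=54.0695

Under the risk-neutral measure, an up-move has probability p* = (R−d)/(u−d) = 0.5325 and values discount at R = 1.11.
Terminal payoffs: V(1,0)=128.3700, V(1,1)=0.0000
  t=0,j=0: stock 194.0000 → up 285.1800 (V=0.0000), down 135.8000 (V=128.3700). Price 54.0695; hedge Δ=-0.8594, bond B=220.7838.
Self-financing check: at every node Δ·S+B equals the discounted successor values.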